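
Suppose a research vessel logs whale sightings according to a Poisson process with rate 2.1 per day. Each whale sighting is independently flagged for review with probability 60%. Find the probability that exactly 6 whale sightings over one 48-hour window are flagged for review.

0.0286

Thinning: the whale sightings that are flagged for review themselves form a Poisson process with rate 0.6 × 2.1 = 1.26 per day.
Over the interval, μ = 1.26 × 2 = 2.52 (a 48-hour window = 2 days).
P(N = 6) = e^(−2.52) · 2.52^6/6! ≈ 0.0286.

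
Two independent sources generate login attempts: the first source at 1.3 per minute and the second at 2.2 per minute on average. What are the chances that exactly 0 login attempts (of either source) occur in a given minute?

0.0302

Independent Poisson processes superpose: combined rate λ = 1.3 + 2.2 = 3.5 per minute.
So μ = 3.5.
P(N = 0) = e^(−3.5) · 3.5^0/0! ≈ 0.0302.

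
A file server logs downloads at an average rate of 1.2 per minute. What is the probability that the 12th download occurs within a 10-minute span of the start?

Over the interval, μ = 1.2 × 10 = 12 (a 10-minute span = 10 minutes).
The 12th arrival falls in the interval iff at least 12 events occur there: P(S_12 ≤ t) = P(N ≥ 12) = 1 − P(N ≤ 11) ≈ 0.5384.

0.5384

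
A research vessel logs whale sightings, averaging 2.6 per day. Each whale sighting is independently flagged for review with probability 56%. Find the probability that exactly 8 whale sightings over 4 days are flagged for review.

0.0970

Thinning: the whale sightings that are flagged for review themselves form a Poisson process with rate 0.56 × 2.6 = 1.456 per day.
Over the interval, μ = 1.456 × 4 = 5.824 (4 days).
P(N = 8) = e^(−5.824) · 5.824^8/8! ≈ 0.0970.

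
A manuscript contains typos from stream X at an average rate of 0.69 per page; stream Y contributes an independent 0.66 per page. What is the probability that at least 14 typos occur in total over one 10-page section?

0.4818

Independent Poisson processes superpose: combined rate λ = 0.69 + 0.66 = 1.35 per page.
Over the interval, μ = 1.35 × 10 = 13.5 (a 10-page section = 10 pages).
P(N ≥ 14) = 1 − P(N ≤ 13) ≈ 0.4818.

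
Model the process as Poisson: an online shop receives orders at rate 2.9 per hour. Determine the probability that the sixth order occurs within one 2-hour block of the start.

Over the interval, μ = 2.9 × 2 = 5.8 (a 2-hour block = 2 hours).
The sixth arrival falls in the interval iff at least 6 events occur there: P(S_6 ≤ t) = P(N ≥ 6) = 1 − P(N ≤ 5) ≈ 0.5217.

0.5217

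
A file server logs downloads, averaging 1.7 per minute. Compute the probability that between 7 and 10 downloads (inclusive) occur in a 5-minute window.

0.5072

Over the interval, μ = 1.7 × 5 = 8.5 (a 5-minute window = 5 minutes).
P(7 ≤ N ≤ 10) = Σ_{j=7}^{10} e^(−8.5) · 8.5^j/j! ≈ 0.5072.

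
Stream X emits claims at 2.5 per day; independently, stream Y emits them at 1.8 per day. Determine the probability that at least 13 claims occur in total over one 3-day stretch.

0.5259

Independent Poisson processes superpose: combined rate λ = 2.5 + 1.8 = 4.3 per day.
Over the interval, μ = 4.3 × 3 = 12.9 (a 3-day stretch = 3 days).
P(N ≥ 13) = 1 − P(N ≤ 12) ≈ 0.5259.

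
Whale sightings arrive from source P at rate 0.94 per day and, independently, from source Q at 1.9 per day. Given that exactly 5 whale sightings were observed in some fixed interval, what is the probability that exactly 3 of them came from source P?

Given the total, each event is independently from source P with probability p = λ_P/(λ_P+λ_Q) = 0.94/2.84 ≈ 0.3310.
So K ~ Binomial(5, 0.94/2.84): P(K = 3) = C(5,3) · (0.94/2.84)^3 · (1.9/2.84)^2 ≈ 0.1623.

0.1623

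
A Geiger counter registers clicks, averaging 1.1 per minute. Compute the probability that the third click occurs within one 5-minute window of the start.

Over the interval, μ = 1.1 × 5 = 5.5 (a 5-minute window = 5 minutes).
The third arrival falls in the interval iff at least 3 events occur there: P(S_3 ≤ t) = P(N ≥ 3) = 1 − P(N ≤ 2) ≈ 0.9116.

0.9116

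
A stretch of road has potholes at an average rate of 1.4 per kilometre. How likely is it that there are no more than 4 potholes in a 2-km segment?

Over the interval, μ = 1.4 × 2 = 2.8 (a 2-km segment = 2 kilometres).
P(N ≤ 4) = Σ_{j=0}^{4} e^(−μ) μ^j/j! ≈ 0.8477.

0.8477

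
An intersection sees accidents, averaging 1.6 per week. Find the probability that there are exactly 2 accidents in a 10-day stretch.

0.2657

Over the interval, μ = 1.6 × 10/7 ≈ 2.28571 (a 10-day stretch = 10/7 weeks).
P(N = 2) = e^(−μ) μ^2/2! = e^(−2.28571) · 2.28571^2/2 ≈ 0.2657.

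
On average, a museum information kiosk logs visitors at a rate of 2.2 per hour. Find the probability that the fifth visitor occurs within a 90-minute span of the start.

0.2374

Over the interval, μ = 2.2 × 1.5 = 3.3 (a 90-minute span = 1.5 hours).
The fifth arrival falls in the interval iff at least 5 events occur there: P(S_5 ≤ t) = P(N ≥ 5) = 1 − P(N ≤ 4) ≈ 0.2374.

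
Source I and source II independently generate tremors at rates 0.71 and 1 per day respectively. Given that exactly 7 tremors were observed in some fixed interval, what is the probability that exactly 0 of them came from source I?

0.0234

Given the total, each event is independently from source I with probability p = λ_I/(λ_I+λ_II) = 0.71/1.71 ≈ 0.4152.
So K ~ Binomial(7, 0.71/1.71): P(K = 0) = C(7,0) · (0.71/1.71)^0 · (1/1.71)^7 ≈ 0.0234.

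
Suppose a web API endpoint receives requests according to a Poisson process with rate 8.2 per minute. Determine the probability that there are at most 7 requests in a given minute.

With mean μ = 8.2 per minute,
P(N ≤ 7) = Σ_{j=0}^{7} e^(−μ) μ^j/j! ≈ 0.4254.

0.4254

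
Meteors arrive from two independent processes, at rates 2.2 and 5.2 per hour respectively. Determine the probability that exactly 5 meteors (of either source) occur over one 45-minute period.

0.1706

Independent Poisson processes superpose: combined rate λ = 2.2 + 5.2 = 7.4 per hour.
Over the interval, μ = 7.4 × 0.75 = 5.55 (a 45-minute period = 0.75 hours).
P(N = 5) = e^(−5.55) · 5.55^5/5! ≈ 0.1706.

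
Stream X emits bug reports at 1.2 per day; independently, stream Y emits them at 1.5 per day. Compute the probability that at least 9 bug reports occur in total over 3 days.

0.4214

Independent Poisson processes superpose: combined rate λ = 1.2 + 1.5 = 2.7 per day.
Over the interval, μ = 2.7 × 3 = 8.1 (3 days).
P(N ≥ 9) = 1 − P(N ≤ 8) ≈ 0.4214.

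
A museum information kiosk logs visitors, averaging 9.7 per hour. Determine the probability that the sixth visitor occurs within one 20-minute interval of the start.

Over the interval, μ = 9.7 × 1/3 ≈ 3.23333 (a 20-minute interval = 1/3 hours).
The sixth arrival falls in the interval iff at least 6 events occur there: P(S_6 ≤ t) = P(N ≥ 6) = 1 − P(N ≤ 5) ≈ 0.1092.

0.1092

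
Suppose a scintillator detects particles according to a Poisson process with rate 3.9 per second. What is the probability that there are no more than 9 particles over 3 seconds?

Over the interval, μ = 3.9 × 3 = 11.7 (3 seconds).
P(N ≤ 9) = Σ_{j=0}^{9} e^(−μ) μ^j/j! ≈ 0.2696.

0.2696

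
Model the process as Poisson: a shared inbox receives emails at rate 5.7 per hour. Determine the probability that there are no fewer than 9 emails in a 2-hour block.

Over the interval, μ = 5.7 × 2 = 11.4 (a 2-hour block = 2 hours).
P(N ≥ 9) = 1 − P(N ≤ 8) = 1 − Σ_{j=0}^{8} e^(−μ) μ^j/j! ≈ 0.8016.

0.8016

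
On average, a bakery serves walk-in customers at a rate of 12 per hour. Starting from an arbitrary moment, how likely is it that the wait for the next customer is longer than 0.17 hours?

0.1300

The wait for the next event is exponential with rate λ = 12 per hour.
P(T > 0.17) = e^(−λt) = e^(−12 × 0.17) = e^(−2.04) ≈ 0.1300.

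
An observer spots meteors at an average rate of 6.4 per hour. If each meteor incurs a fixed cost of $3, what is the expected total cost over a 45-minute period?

E[N] = 6.4 × 0.75 = 4.8 (a 45-minute period = 0.75 hours); E[cost] = 4.8 × $3 = $14.4.

$14.4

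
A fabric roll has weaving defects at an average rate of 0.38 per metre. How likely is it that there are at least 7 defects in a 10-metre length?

0.0909

Over the interval, μ = 0.38 × 10 = 3.8 (a 10-metre length = 10 metres).
P(N ≥ 7) = 1 − P(N ≤ 6) = 1 − Σ_{j=0}^{6} e^(−μ) μ^j/j! ≈ 0.0909.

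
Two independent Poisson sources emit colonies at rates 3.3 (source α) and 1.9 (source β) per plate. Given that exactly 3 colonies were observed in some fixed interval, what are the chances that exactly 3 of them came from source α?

Given the total, each event is independently from source α with probability p = λ_α/(λ_α+λ_β) = 3.3/5.2 ≈ 0.6346.
So K ~ Binomial(3, 3.3/5.2): P(K = 3) = C(3,3) · (3.3/5.2)^3 · (1.9/5.2)^0 ≈ 0.2556.

0.2556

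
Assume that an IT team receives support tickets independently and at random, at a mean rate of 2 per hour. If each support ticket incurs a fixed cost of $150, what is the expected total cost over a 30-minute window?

$150

E[N] = 2 × 0.5 = 1 (a 30-minute window = 0.5 hours); E[cost] = 1 × $150 = $150.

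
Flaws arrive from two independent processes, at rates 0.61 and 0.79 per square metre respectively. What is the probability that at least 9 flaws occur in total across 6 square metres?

Independent Poisson processes superpose: combined rate λ = 0.61 + 0.79 = 1.4 per square metre.
Over the interval, μ = 1.4 × 6 = 8.4 (6 square metres).
P(N ≥ 9) = 1 − P(N ≤ 8) ≈ 0.4631.

0.4631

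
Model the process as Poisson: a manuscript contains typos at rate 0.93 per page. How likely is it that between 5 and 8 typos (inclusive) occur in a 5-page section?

Over the interval, μ = 0.93 × 5 = 4.65 (a 5-page section = 5 pages).
P(5 ≤ N ≤ 8) = Σ_{j=5}^{8} e^(−4.65) · 4.65^j/j! ≈ 0.4485.

0.4485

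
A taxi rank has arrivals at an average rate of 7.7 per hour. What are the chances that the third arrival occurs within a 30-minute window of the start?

Over the interval, μ = 7.7 × 0.5 = 3.85 (a 30-minute window = 0.5 hours).
The third arrival falls in the interval iff at least 3 events occur there: P(S_3 ≤ t) = P(N ≥ 3) = 1 − P(N ≤ 2) ≈ 0.7391.

0.7391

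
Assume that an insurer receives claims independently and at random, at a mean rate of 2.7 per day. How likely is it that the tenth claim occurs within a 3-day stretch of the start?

Over the interval, μ = 2.7 × 3 = 8.1 (a 3-day stretch = 3 days).
The tenth arrival falls in the interval iff at least 10 events occur there: P(S_10 ≤ t) = P(N ≥ 10) = 1 − P(N ≤ 9) ≈ 0.2959.

0.2959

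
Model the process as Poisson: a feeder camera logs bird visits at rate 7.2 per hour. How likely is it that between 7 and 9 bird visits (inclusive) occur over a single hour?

With mean μ = 7.2 per hour,
P(7 ≤ N ≤ 9) = Σ_{j=7}^{9} e^(−7.2) · 7.2^j/j! ≈ 0.3893.

0.3893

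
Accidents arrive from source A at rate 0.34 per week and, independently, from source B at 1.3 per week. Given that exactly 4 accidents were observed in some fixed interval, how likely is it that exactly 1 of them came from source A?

Given the total, each event is independently from source A with probability p = λ_A/(λ_A+λ_B) = 0.34/1.64 ≈ 0.2073.
So K ~ Binomial(4, 0.34/1.64): P(K = 1) = C(4,1) · (0.34/1.64)^1 · (1.3/1.64)^3 ≈ 0.4130.

0.4130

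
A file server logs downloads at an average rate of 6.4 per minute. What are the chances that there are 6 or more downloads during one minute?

0.6163

With mean μ = 6.4 per minute,
P(N ≥ 6) = 1 − P(N ≤ 5) = 1 − Σ_{j=0}^{5} e^(−μ) μ^j/j! ≈ 0.6163.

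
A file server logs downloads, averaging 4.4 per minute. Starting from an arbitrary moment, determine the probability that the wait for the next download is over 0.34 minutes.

The wait for the next event is exponential with rate λ = 4.4 per minute.
P(T > 0.34) = e^(−λt) = e^(−4.4 × 0.34) = e^(−1.496) ≈ 0.2240.

0.2240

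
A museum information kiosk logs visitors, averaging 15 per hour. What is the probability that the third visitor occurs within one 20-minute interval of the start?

Over the interval, μ = 15 × 1/3 = 5 (a 20-minute interval = 1/3 hours).
The third arrival falls in the interval iff at least 3 events occur there: P(S_3 ≤ t) = P(N ≥ 3) = 1 − P(N ≤ 2) ≈ 0.8753.

0.8753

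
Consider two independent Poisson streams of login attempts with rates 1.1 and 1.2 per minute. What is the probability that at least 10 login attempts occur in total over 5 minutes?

Independent Poisson processes superpose: combined rate λ = 1.1 + 1.2 = 2.3 per minute.
Over the interval, μ = 2.3 × 5 = 11.5 (5 minutes).
P(N ≥ 10) = 1 − P(N ≤ 9) ≈ 0.7112.

0.7112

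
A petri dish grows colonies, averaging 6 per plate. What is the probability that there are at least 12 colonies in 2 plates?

Over the interval, μ = 6 × 2 = 12 (2 plates).
P(N ≥ 12) = 1 − P(N ≤ 11) = 1 − Σ_{j=0}^{11} e^(−μ) μ^j/j! ≈ 0.5384.

0.5384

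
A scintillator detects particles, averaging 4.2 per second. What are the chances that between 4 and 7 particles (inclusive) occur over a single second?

0.5407

With mean μ = 4.2 per second,
P(4 ≤ N ≤ 7) = Σ_{j=4}^{7} e^(−4.2) · 4.2^j/j! ≈ 0.5407.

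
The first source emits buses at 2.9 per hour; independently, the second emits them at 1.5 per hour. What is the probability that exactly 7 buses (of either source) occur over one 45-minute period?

0.0312

Independent Poisson processes superpose: combined rate λ = 2.9 + 1.5 = 4.4 per hour.
Over the interval, μ = 4.4 × 0.75 = 3.3 (a 45-minute period = 0.75 hours).
P(N = 7) = e^(−3.3) · 3.3^7/7! ≈ 0.0312.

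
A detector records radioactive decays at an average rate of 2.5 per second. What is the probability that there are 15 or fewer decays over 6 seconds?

Over the interval, μ = 2.5 × 6 = 15 (6 seconds).
P(N ≤ 15) = Σ_{j=0}^{15} e^(−μ) μ^j/j! ≈ 0.5681.

0.5681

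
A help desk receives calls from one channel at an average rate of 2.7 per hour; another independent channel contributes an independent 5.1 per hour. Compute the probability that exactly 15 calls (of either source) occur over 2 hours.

Independent Poisson processes superpose: combined rate λ = 2.7 + 5.1 = 7.8 per hour.
Over the interval, μ = 7.8 × 2 = 15.6 (2 hours).
P(N = 15) = e^(−15.6) · 15.6^15/15! ≈ 0.1012.

0.1012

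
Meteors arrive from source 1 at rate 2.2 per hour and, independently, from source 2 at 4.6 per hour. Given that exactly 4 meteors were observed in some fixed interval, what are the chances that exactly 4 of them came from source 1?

0.0110

Given the total, each event is independently from source 1 with probability p = λ_1/(λ_1+λ_2) = 2.2/6.8 ≈ 0.3235.
So K ~ Binomial(4, 2.2/6.8): P(K = 4) = C(4,4) · (2.2/6.8)^4 · (4.6/6.8)^0 ≈ 0.0110.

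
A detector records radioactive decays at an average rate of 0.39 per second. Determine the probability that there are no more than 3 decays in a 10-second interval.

0.4532

Over the interval, μ = 0.39 × 10 = 3.9 (a 10-second interval = 10 seconds).
P(N ≤ 3) = Σ_{j=0}^{3} e^(−μ) μ^j/j! ≈ 0.4532.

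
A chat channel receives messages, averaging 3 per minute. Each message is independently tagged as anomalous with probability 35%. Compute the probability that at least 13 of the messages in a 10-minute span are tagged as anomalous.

Thinning: the messages that are tagged as anomalous themselves form a Poisson process with rate 0.35 × 3 = 1.05 per minute.
Over the interval, μ = 1.05 × 10 = 10.5 (a 10-minute span = 10 minutes).
P(N ≥ 13) = 1 − P(N ≤ 12) ≈ 0.2580.

0.2580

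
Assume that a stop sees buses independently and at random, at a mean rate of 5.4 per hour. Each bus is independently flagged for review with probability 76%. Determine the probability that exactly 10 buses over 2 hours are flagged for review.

Thinning: the buses that are flagged for review themselves form a Poisson process with rate 0.76 × 5.4 = 4.104 per hour.
Over the interval, μ = 4.104 × 2 = 8.208 (2 hours).
P(N = 10) = e^(−8.208) · 8.208^10/10! ≈ 0.1042.

0.1042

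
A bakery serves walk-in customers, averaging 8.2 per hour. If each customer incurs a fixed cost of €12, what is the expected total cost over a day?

E[N] = 8.2 × 24 = 196.8 (a day = 24 hours); E[cost] = 196.8 × €12 = €2361.6.

€2361.6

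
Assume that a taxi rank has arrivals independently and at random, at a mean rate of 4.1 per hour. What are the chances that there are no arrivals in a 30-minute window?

0.1287

Over the interval, μ = 4.1 × 0.5 = 2.05 (a 30-minute window = 0.5 hours).
P(N = 0) = e^(−μ) μ^0/0! = e^(−2.05) · 2.05^0/1 ≈ 0.1287.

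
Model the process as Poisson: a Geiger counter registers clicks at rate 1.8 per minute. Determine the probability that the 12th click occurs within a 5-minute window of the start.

Over the interval, μ = 1.8 × 5 = 9 (a 5-minute window = 5 minutes).
The 12th arrival falls in the interval iff at least 12 events occur there: P(S_12 ≤ t) = P(N ≥ 12) = 1 − P(N ≤ 11) ≈ 0.1970.

0.1970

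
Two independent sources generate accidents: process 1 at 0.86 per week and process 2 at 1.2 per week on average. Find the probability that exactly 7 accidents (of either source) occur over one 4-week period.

Independent Poisson processes superpose: combined rate λ = 0.86 + 1.2 = 2.06 per week.
Over the interval, μ = 2.06 × 4 = 8.24 (a 4-week period = 4 weeks).
P(N = 7) = e^(−8.24) · 8.24^7/7! ≈ 0.1350.

0.1350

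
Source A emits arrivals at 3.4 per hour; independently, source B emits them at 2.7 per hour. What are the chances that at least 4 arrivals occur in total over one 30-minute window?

0.3640

Independent Poisson processes superpose: combined rate λ = 3.4 + 2.7 = 6.1 per hour.
Over the interval, μ = 6.1 × 0.5 = 3.05 (a 30-minute window = 0.5 hours).
P(N ≥ 4) = 1 − P(N ≤ 3) ≈ 0.3640.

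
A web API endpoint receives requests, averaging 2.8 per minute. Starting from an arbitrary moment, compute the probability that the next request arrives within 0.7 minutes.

Inter-arrival times are exponential with rate λ = 2.8 per minute.
P(T ≤ 0.7) = 1 − e^(−λt) = 1 − e^(−2.8 × 0.7) = 1 − e^(−1.96) ≈ 0.8591.

0.8591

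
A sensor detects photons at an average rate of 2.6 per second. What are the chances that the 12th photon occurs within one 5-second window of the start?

Over the interval, μ = 2.6 × 5 = 13 (a 5-second window = 5 seconds).
The 12th arrival falls in the interval iff at least 12 events occur there: P(S_12 ≤ t) = P(N ≥ 12) = 1 − P(N ≤ 11) ≈ 0.6468.

0.6468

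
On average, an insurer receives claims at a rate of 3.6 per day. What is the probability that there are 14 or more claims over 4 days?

0.5773

Over the interval, μ = 3.6 × 4 = 14.4 (4 days).
P(N ≥ 14) = 1 − P(N ≤ 13) = 1 − Σ_{j=0}^{13} e^(−μ) μ^j/j! ≈ 0.5773.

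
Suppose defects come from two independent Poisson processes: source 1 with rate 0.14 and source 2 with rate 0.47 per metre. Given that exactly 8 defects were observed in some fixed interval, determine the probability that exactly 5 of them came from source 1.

0.0163

Given the total, each event is independently from source 1 with probability p = λ_1/(λ_1+λ_2) = 0.14/0.61 ≈ 0.2295.
So K ~ Binomial(8, 0.14/0.61): P(K = 5) = C(8,5) · (0.14/0.61)^5 · (0.47/0.61)^3 ≈ 0.0163.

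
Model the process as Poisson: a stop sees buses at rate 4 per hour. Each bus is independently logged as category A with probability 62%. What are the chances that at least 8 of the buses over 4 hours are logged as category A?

Thinning: the buses that are logged as category A themselves form a Poisson process with rate 0.62 × 4 = 2.48 per hour.
Over the interval, μ = 2.48 × 4 = 9.92 (4 hours).
P(N ≥ 8) = 1 − P(N ≤ 7) ≈ 0.7725.

0.7725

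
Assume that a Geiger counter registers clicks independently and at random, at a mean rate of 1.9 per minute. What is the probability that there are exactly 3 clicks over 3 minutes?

Over the interval, μ = 1.9 × 3 = 5.7 (3 minutes).
P(N = 3) = e^(−μ) μ^3/3! = e^(−5.7) · 5.7^3/6 ≈ 0.1033.

0.1033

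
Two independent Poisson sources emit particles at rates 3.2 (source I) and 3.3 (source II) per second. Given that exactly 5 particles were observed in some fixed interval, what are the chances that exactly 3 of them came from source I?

0.3075

Given the total, each event is independently from source I with probability p = λ_I/(λ_I+λ_II) = 3.2/6.5 ≈ 0.4923.
So K ~ Binomial(5, 3.2/6.5): P(K = 3) = C(5,3) · (3.2/6.5)^3 · (3.3/6.5)^2 ≈ 0.3075.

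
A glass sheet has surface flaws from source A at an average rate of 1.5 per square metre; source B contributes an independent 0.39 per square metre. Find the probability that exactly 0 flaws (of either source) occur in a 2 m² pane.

0.0228

Independent Poisson processes superpose: combined rate λ = 1.5 + 0.39 = 1.89 per square metre.
Over the interval, μ = 1.89 × 2 = 3.78 (a 2 m² pane = 2 square metres).
P(N = 0) = e^(−3.78) · 3.78^0/0! ≈ 0.0228.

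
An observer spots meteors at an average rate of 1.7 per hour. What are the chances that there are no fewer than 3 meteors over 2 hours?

Over the interval, μ = 1.7 × 2 = 3.4 (2 hours).
P(N ≥ 3) = 1 − P(N ≤ 2) = 1 − Σ_{j=0}^{2} e^(−μ) μ^j/j! ≈ 0.6603.

0.6603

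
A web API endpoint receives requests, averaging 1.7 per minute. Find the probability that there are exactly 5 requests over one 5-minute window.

0.0752

Over the interval, μ = 1.7 × 5 = 8.5 (a 5-minute window = 5 minutes).
P(N = 5) = e^(−μ) μ^5/5! = e^(−8.5) · 8.5^5/120 ≈ 0.0752.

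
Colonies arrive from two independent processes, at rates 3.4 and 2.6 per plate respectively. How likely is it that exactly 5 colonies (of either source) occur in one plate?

Independent Poisson processes superpose: combined rate λ = 3.4 + 2.6 = 6 per plate.
So μ = 6.
P(N = 5) = e^(−6) · 6^5/5! ≈ 0.1606.

0.1606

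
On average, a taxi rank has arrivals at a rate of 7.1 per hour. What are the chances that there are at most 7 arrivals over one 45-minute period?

Over the interval, μ = 7.1 × 0.75 = 5.325 (a 45-minute period = 0.75 hours).
P(N ≤ 7) = Σ_{j=0}^{7} e^(−μ) μ^j/j! ≈ 0.8306.

0.8306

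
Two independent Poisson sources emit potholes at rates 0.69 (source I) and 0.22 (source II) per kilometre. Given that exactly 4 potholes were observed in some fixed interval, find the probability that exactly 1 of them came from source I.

0.0429

Given the total, each event is independently from source I with probability p = λ_I/(λ_I+λ_II) = 0.69/0.91 ≈ 0.7582.
So K ~ Binomial(4, 0.69/0.91): P(K = 1) = C(4,1) · (0.69/0.91)^1 · (0.22/0.91)^3 ≈ 0.0429.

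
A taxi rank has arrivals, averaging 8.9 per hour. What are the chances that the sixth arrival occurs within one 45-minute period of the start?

Over the interval, μ = 8.9 × 0.75 = 6.675 (a 45-minute period = 0.75 hours).
The sixth arrival falls in the interval iff at least 6 events occur there: P(S_6 ≤ t) = P(N ≥ 6) = 1 − P(N ≤ 5) ≈ 0.6559.

0.6559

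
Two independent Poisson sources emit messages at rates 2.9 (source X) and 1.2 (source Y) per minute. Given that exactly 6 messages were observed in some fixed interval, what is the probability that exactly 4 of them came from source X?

Given the total, each event is independently from source X with probability p = λ_X/(λ_X+λ_Y) = 2.9/4.1 ≈ 0.7073.
So K ~ Binomial(6, 2.9/4.1): P(K = 4) = C(6,4) · (2.9/4.1)^4 · (1.2/4.1)^2 ≈ 0.3216.

0.3216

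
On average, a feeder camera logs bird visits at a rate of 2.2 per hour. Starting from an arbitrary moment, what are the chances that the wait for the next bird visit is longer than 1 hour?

0.1108

The wait for the next event is exponential with rate λ = 2.2 per hour.
P(T > 1) = e^(−λt) = e^(−2.2 × 1) = e^(−2.2) ≈ 0.1108.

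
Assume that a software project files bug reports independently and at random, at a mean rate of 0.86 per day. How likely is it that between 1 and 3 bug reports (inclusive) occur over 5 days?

Over the interval, μ = 0.86 × 5 = 4.3 (5 days).
P(1 ≤ N ≤ 3) = Σ_{j=1}^{3} e^(−4.3) · 4.3^j/j! ≈ 0.3636.

0.3636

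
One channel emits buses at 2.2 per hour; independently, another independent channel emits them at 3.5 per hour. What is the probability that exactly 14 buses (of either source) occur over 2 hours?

Independent Poisson processes superpose: combined rate λ = 2.2 + 3.5 = 5.7 per hour.
Over the interval, μ = 5.7 × 2 = 11.4 (2 hours).
P(N = 14) = e^(−11.4) · 11.4^14/14! ≈ 0.0804.

0.0804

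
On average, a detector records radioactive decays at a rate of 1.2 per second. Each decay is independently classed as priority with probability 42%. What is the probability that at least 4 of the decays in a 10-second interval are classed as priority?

0.7405

Thinning: the decays that are classed as priority themselves form a Poisson process with rate 0.42 × 1.2 = 0.504 per second.
Over the interval, μ = 0.504 × 10 = 5.04 (a 10-second interval = 10 seconds).
P(N ≥ 4) = 1 − P(N ≤ 3) ≈ 0.7405.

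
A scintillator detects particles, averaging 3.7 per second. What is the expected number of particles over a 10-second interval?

37

E[N] = λt = 3.7 × 10 = 37 (a 10-second interval = 10 seconds).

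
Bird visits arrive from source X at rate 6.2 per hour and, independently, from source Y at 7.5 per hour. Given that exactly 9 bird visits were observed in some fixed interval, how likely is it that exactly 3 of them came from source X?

0.2096

Given the total, each event is independently from source X with probability p = λ_X/(λ_X+λ_Y) = 6.2/13.7 ≈ 0.4526.
So K ~ Binomial(9, 6.2/13.7): P(K = 3) = C(9,3) · (6.2/13.7)^3 · (7.5/13.7)^6 ≈ 0.2096.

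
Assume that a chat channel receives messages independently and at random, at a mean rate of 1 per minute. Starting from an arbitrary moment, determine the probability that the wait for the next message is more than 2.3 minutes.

The wait for the next event is exponential with rate λ = 1 per minute.
P(T > 2.3) = e^(−λt) = e^(−1 × 2.3) = e^(−2.3) ≈ 0.1003.

0.1003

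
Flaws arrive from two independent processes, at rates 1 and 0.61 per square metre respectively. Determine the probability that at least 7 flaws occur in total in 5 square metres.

0.6927

Independent Poisson processes superpose: combined rate λ = 1 + 0.61 = 1.61 per square metre.
Over the interval, μ = 1.61 × 5 = 8.05 (5 square metres).
P(N ≥ 7) = 1 − P(N ≤ 6) ≈ 0.6927.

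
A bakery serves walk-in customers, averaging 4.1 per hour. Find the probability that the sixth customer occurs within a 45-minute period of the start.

0.0917

Over the interval, μ = 4.1 × 0.75 = 3.075 (a 45-minute period = 0.75 hours).
The sixth arrival falls in the interval iff at least 6 events occur there: P(S_6 ≤ t) = P(N ≥ 6) = 1 − P(N ≤ 5) ≈ 0.0917.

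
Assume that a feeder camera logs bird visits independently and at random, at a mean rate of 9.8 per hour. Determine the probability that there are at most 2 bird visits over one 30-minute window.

Over the interval, μ = 9.8 × 0.5 = 4.9 (a 30-minute window = 0.5 hours).
P(N ≤ 2) = Σ_{j=0}^{2} e^(−μ) μ^j/j! ≈ 0.1333.

0.1333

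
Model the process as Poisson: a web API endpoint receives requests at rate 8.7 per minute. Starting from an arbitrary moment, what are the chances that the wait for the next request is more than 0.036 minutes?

0.7311

The wait for the next event is exponential with rate λ = 8.7 per minute.
P(T > 0.036) = e^(−λt) = e^(−8.7 × 0.036) = e^(−0.3132) ≈ 0.7311.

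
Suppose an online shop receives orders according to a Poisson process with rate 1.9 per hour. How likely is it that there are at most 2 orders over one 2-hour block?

0.2689

Over the interval, μ = 1.9 × 2 = 3.8 (a 2-hour block = 2 hours).
P(N ≤ 2) = Σ_{j=0}^{2} e^(−μ) μ^j/j! ≈ 0.2689.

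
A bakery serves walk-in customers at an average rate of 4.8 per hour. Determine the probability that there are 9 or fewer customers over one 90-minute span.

Over the interval, μ = 4.8 × 1.5 = 7.2 (a 90-minute span = 1.5 hours).
P(N ≤ 9) = Σ_{j=0}^{9} e^(−μ) μ^j/j! ≈ 0.8096.

0.8096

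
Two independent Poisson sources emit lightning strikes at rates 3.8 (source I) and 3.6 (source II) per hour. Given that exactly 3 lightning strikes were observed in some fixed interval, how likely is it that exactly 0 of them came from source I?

Given the total, each event is independently from source I with probability p = λ_I/(λ_I+λ_II) = 3.8/7.4 ≈ 0.5135.
So K ~ Binomial(3, 3.8/7.4): P(K = 0) = C(3,0) · (3.8/7.4)^0 · (3.6/7.4)^3 ≈ 0.1151.

0.1151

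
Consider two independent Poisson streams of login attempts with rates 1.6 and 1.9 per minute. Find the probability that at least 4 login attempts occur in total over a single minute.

0.4634

Independent Poisson processes superpose: combined rate λ = 1.6 + 1.9 = 3.5 per minute.
So μ = 3.5.
P(N ≥ 4) = 1 − P(N ≤ 3) ≈ 0.4634.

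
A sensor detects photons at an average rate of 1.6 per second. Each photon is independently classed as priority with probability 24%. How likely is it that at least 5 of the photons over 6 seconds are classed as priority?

Thinning: the photons that are classed as priority themselves form a Poisson process with rate 0.24 × 1.6 = 0.384 per second.
Over the interval, μ = 0.384 × 6 = 2.304 (6 seconds).
P(N ≥ 5) = 1 − P(N ≤ 4) ≈ 0.0842.

0.0842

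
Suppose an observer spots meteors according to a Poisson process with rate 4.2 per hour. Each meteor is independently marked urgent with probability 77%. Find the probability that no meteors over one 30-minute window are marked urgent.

Thinning: the meteors that are marked urgent themselves form a Poisson process with rate 0.77 × 4.2 = 3.234 per hour.
Over the interval, μ = 3.234 × 0.5 = 1.617 (a 30-minute window = 0.5 hours).
P(N = 0) = e^(−1.617) · 1.617^0/0! ≈ 0.1985.

0.1985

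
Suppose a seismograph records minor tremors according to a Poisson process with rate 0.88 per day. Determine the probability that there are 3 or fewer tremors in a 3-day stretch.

Over the interval, μ = 0.88 × 3 = 2.64 (a 3-day stretch = 3 days).
P(N ≤ 3) = Σ_{j=0}^{3} e^(−μ) μ^j/j! ≈ 0.7273.

0.7273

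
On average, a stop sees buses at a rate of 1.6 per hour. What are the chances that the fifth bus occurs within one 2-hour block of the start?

Over the interval, μ = 1.6 × 2 = 3.2 (a 2-hour block = 2 hours).
The fifth arrival falls in the interval iff at least 5 events occur there: P(S_5 ≤ t) = P(N ≥ 5) = 1 − P(N ≤ 4) ≈ 0.2194.

0.2194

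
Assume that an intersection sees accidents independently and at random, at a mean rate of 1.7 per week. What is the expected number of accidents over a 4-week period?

E[N] = λt = 1.7 × 4 = 6.8 (a 4-week period = 4 weeks).

6.8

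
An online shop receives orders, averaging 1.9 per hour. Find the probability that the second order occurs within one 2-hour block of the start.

Over the interval, μ = 1.9 × 2 = 3.8 (a 2-hour block = 2 hours).
The second arrival falls in the interval iff at least 2 events occur there: P(S_2 ≤ t) = P(N ≥ 2) = 1 − P(N ≤ 1) ≈ 0.8926.

0.8926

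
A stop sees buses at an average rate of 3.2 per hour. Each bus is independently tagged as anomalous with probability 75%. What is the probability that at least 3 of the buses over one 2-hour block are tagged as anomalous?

Thinning: the buses that are tagged as anomalous themselves form a Poisson process with rate 0.75 × 3.2 = 2.4 per hour.
Over the interval, μ = 2.4 × 2 = 4.8 (a 2-hour block = 2 hours).
P(N ≥ 3) = 1 − P(N ≤ 2) ≈ 0.8575.

0.8575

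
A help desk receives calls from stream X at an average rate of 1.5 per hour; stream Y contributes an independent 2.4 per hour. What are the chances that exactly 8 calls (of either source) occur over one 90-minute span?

0.0980

Independent Poisson processes superpose: combined rate λ = 1.5 + 2.4 = 3.9 per hour.
Over the interval, μ = 3.9 × 1.5 = 5.85 (a 90-minute span = 1.5 hours).
P(N = 8) = e^(−5.85) · 5.85^8/8! ≈ 0.0980.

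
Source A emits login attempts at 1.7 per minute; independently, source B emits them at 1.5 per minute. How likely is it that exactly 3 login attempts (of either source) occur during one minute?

0.2226

Independent Poisson processes superpose: combined rate λ = 1.7 + 1.5 = 3.2 per minute.
So μ = 3.2.
P(N = 3) = e^(−3.2) · 3.2^3/3! ≈ 0.2226.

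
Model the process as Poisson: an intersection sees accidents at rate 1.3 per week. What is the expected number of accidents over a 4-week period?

5.2

E[N] = λt = 1.3 × 4 = 5.2 (a 4-week period = 4 weeks).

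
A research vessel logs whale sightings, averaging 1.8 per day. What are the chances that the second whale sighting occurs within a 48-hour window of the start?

Over the interval, μ = 1.8 × 2 = 3.6 (a 48-hour window = 2 days).
The second arrival falls in the interval iff at least 2 events occur there: P(S_2 ≤ t) = P(N ≥ 2) = 1 − P(N ≤ 1) ≈ 0.8743.

0.8743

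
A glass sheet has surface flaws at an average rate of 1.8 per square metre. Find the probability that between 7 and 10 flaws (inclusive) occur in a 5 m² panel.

Over the interval, μ = 1.8 × 5 = 9 (a 5 m² panel = 5 square metres).
P(7 ≤ N ≤ 10) = Σ_{j=7}^{10} e^(−9) · 9^j/j! ≈ 0.4992.

0.4992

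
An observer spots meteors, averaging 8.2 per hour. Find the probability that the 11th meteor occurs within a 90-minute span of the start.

0.6834

Over the interval, μ = 8.2 × 1.5 = 12.3 (a 90-minute span = 1.5 hours).
The 11th arrival falls in the interval iff at least 11 events occur there: P(S_11 ≤ t) = P(N ≥ 11) = 1 − P(N ≤ 10) ≈ 0.6834.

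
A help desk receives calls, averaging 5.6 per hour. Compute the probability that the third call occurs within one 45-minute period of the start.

Over the interval, μ = 5.6 × 0.75 = 4.2 (a 45-minute period = 0.75 hours).
The third arrival falls in the interval iff at least 3 events occur there: P(S_3 ≤ t) = P(N ≥ 3) = 1 − P(N ≤ 2) ≈ 0.7898.

0.7898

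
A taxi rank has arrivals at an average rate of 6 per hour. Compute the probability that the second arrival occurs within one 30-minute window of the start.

0.8009

Over the interval, μ = 6 × 0.5 = 3 (a 30-minute window = 0.5 hours).
The second arrival falls in the interval iff at least 2 events occur there: P(S_2 ≤ t) = P(N ≥ 2) = 1 − P(N ≤ 1) ≈ 0.8009.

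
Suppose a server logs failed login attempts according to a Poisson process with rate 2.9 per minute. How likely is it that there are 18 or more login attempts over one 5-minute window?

0.2103

Over the interval, μ = 2.9 × 5 = 14.5 (a 5-minute window = 5 minutes).
P(N ≥ 18) = 1 − P(N ≤ 17) = 1 − Σ_{j=0}^{17} e^(−μ) μ^j/j! ≈ 0.2103.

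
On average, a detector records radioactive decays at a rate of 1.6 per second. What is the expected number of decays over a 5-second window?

8

E[N] = λt = 1.6 × 5 = 8 (a 5-second window = 5 seconds).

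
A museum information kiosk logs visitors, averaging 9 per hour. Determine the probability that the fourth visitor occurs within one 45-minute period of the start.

0.9042

Over the interval, μ = 9 × 0.75 = 6.75 (a 45-minute period = 0.75 hours).
The fourth arrival falls in the interval iff at least 4 events occur there: P(S_4 ≤ t) = P(N ≥ 4) = 1 − P(N ≤ 3) ≈ 0.9042.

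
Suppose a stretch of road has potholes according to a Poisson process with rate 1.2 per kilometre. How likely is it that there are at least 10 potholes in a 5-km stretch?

0.0839

Over the interval, μ = 1.2 × 5 = 6 (a 5-km stretch = 5 kilometres).
P(N ≥ 10) = 1 − P(N ≤ 9) = 1 − Σ_{j=0}^{9} e^(−μ) μ^j/j! ≈ 0.0839.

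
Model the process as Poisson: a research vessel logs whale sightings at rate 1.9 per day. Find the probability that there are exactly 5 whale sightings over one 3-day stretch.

Over the interval, μ = 1.9 × 3 = 5.7 (a 3-day stretch = 3 days).
P(N = 5) = e^(−μ) μ^5/5! = e^(−5.7) · 5.7^5/120 ≈ 0.1678.

0.1678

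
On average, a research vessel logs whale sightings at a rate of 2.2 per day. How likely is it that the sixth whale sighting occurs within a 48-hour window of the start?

Over the interval, μ = 2.2 × 2 = 4.4 (a 48-hour window = 2 days).
The sixth arrival falls in the interval iff at least 6 events occur there: P(S_6 ≤ t) = P(N ≥ 6) = 1 − P(N ≤ 5) ≈ 0.2801.

0.2801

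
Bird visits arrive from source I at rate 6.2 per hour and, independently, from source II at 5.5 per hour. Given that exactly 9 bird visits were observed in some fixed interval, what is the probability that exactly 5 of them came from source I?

Given the total, each event is independently from source I with probability p = λ_I/(λ_I+λ_II) = 6.2/11.7 ≈ 0.5299.
So K ~ Binomial(9, 6.2/11.7): P(K = 5) = C(9,5) · (6.2/11.7)^5 · (5.5/11.7)^4 ≈ 0.2571.

0.2571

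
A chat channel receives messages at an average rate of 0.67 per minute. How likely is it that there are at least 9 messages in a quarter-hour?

0.6728

Over the interval, μ = 0.67 × 15 = 10.05 (a quarter-hour = 15 minutes).
P(N ≥ 9) = 1 − P(N ≤ 8) = 1 − Σ_{j=0}^{8} e^(−μ) μ^j/j! ≈ 0.6728.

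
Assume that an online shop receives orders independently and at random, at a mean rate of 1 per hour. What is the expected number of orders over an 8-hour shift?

8

E[N] = λt = 1 × 8 = 8 (an 8-hour shift = 8 hours).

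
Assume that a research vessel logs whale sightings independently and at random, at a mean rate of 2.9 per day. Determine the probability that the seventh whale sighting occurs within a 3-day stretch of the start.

0.7645

Over the interval, μ = 2.9 × 3 = 8.7 (a 3-day stretch = 3 days).
The seventh arrival falls in the interval iff at least 7 events occur there: P(S_7 ≤ t) = P(N ≥ 7) = 1 − P(N ≤ 6) ≈ 0.7645.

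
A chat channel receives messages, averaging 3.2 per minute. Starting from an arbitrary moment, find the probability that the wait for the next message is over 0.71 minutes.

0.1031

The wait for the next event is exponential with rate λ = 3.2 per minute.
P(T > 0.71) = e^(−λt) = e^(−3.2 × 0.71) = e^(−2.272) ≈ 0.1031.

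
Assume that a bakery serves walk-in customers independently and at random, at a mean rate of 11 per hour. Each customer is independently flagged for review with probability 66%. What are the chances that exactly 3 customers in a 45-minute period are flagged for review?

0.1162

Thinning: the customers that are flagged for review themselves form a Poisson process with rate 0.66 × 11 = 7.26 per hour.
Over the interval, μ = 7.26 × 0.75 = 5.445 (a 45-minute period = 0.75 hours).
P(N = 3) = e^(−5.445) · 5.445^3/3! ≈ 0.1162.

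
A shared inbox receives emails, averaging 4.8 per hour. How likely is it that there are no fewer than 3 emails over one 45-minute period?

0.6973

Over the interval, μ = 4.8 × 0.75 = 3.6 (a 45-minute period = 0.75 hours).
P(N ≥ 3) = 1 − P(N ≤ 2) = 1 − Σ_{j=0}^{2} e^(−μ) μ^j/j! ≈ 0.6973.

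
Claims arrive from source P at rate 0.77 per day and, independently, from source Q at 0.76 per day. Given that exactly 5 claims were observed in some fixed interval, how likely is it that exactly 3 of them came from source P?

0.3145

Given the total, each event is independently from source P with probability p = λ_P/(λ_P+λ_Q) = 0.77/1.53 ≈ 0.5033.
So K ~ Binomial(5, 0.77/1.53): P(K = 3) = C(5,3) · (0.77/1.53)^3 · (0.76/1.53)^2 ≈ 0.3145.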